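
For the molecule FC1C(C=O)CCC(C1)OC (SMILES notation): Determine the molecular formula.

C8H13FO2

Walk through each heavy atom and fill implicit hydrogens from standard valence (C 4, N 3, O 2, S 2, halogen 1):
  atom 1: F (halogen, monovalent) → 0 H
  atom 2: C, bond orders sum to 3 (valence 4) → 1 H
  atom 3: C, bond orders sum to 3 (valence 4) → 1 H
  atom 4: C, bond orders sum to 3 (valence 4) → 1 H
  atom 5: O, bond orders sum to 2 (valence 2) → 0 H
  atom 6: C, bond orders sum to 2 (valence 4) → 2 H
  atom 7: C, bond orders sum to 2 (valence 4) → 2 H
  atom 8: C, bond orders sum to 3 (valence 4) → 1 H
  atom 9: C, bond orders sum to 2 (valence 4) → 2 H
  atom 10: O, bond orders sum to 2 (valence 2) → 0 H
  atom 11: C, bond orders sum to 1 (valence 4) → 3 H
Totals → C:8, H:13, F:1, O:2.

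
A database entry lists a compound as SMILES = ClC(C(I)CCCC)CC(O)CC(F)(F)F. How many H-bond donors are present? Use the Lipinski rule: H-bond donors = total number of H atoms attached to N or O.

1

Donors: find every N or O and count the H atoms it carries.
  atom 11 (O): bond orders sum to 1 → 1 H
Lipinski HBD = 1.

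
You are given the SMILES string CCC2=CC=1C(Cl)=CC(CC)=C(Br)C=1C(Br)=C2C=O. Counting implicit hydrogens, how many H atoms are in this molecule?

13

Walk through each heavy atom and fill implicit hydrogens from standard valence (C 4, N 3, O 2, S 2, halogen 1):
  atom 1: C, bond orders sum to 1 (valence 4) → 3 H
  atom 2: C, bond orders sum to 2 (valence 4) → 2 H
  atom 3: C, bond orders sum to 4 (valence 4) → 0 H
  atom 4: C, bond orders sum to 3 (valence 4) → 1 H
  atom 5: C, bond orders sum to 4 (valence 4) → 0 H
  atom 6: C, bond orders sum to 4 (valence 4) → 0 H
  atom 7: Cl (halogen, monovalent) → 0 H
  atom 8: C, bond orders sum to 3 (valence 4) → 1 H
  atom 9: C, bond orders sum to 4 (valence 4) → 0 H
  atom 10: C, bond orders sum to 2 (valence 4) → 2 H
  atom 11: C, bond orders sum to 1 (valence 4) → 3 H
  atom 12: C, bond orders sum to 4 (valence 4) → 0 H
  atom 13: Br (halogen, monovalent) → 0 H
  atom 14: C, bond orders sum to 4 (valence 4) → 0 H
  atom 15: C, bond orders sum to 4 (valence 4) → 0 H
  atom 16: Br (halogen, monovalent) → 0 H
  atom 17: C, bond orders sum to 4 (valence 4) → 0 H
  atom 18: C, bond orders sum to 3 (valence 4) → 1 H
  atom 19: O, bond orders sum to 2 (valence 2) → 0 H
Total hydrogens: 13.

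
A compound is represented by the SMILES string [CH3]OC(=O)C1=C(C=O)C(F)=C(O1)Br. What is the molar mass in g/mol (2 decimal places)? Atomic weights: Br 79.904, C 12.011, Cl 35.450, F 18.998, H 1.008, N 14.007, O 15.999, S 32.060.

251.01 g/mol

First, the molecular formula is C7H4BrFO4 (counting implicit H from valence).
  Br: 1 × 79.904 = 79.904
  C: 7 × 12.011 = 84.077
  F: 1 × 18.998 = 18.998
  H: 4 × 1.008 = 4.032
  O: 4 × 15.999 = 63.996
Sum: 1×79.904 + 7×12.011 + 1×18.998 + 4×1.008 + 4×15.999 = 251.007 → 251.01 g/mol.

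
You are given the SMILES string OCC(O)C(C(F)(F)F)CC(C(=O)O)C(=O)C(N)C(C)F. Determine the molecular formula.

Walk through each heavy atom and fill implicit hydrogens from standard valence (C 4, N 3, O 2, S 2, halogen 1):
  atom 1: O, bond orders sum to 1 (valence 2) → 1 H
  atom 2: C, bond orders sum to 2 (valence 4) → 2 H
  atom 3: C, bond orders sum to 3 (valence 4) → 1 H
  atom 4: O, bond orders sum to 1 (valence 2) → 1 H
  atom 5: C, bond orders sum to 3 (valence 4) → 1 H
  atom 6: C, bond orders sum to 4 (valence 4) → 0 H
  atom 7: F (halogen, monovalent) → 0 H
  atom 8: F (halogen, monovalent) → 0 H
  atom 9: F (halogen, monovalent) → 0 H
  atom 10: C, bond orders sum to 2 (valence 4) → 2 H
  atom 11: C, bond orders sum to 3 (valence 4) → 1 H
  atom 12: C, bond orders sum to 4 (valence 4) → 0 H
  atom 13: O, bond orders sum to 2 (valence 2) → 0 H
  atom 14: O, bond orders sum to 1 (valence 2) → 1 H
  atom 15: C, bond orders sum to 4 (valence 4) → 0 H
  atom 16: O, bond orders sum to 2 (valence 2) → 0 H
  atom 17: C, bond orders sum to 3 (valence 4) → 1 H
  atom 18: N, bond orders sum to 1 (valence 3) → 2 H
  atom 19: C, bond orders sum to 3 (valence 4) → 1 H
  atom 20: C, bond orders sum to 1 (valence 4) → 3 H
  atom 21: F (halogen, monovalent) → 0 H
Totals → C:11, H:17, F:4, N:1, O:5.
In Hill order: C11H17F4NO5.

C11H17F4NO5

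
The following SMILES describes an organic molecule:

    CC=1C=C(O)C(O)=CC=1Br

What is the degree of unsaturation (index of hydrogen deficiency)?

4

Degree of unsaturation = (number of rings) + (number of π bonds).
Ring closures in the SMILES: 1.
π bonds: 3 double bonds (each 1 DoU) → 3 DoU from unsaturation.
Total DoU = 1 + 3 = 4.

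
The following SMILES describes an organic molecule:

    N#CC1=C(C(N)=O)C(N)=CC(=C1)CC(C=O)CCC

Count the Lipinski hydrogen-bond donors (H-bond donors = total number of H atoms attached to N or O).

Donors: find every N or O and count the H atoms it carries.
  atom 1 (N): bond orders sum to 3 → 0 H
  atom 6 (N): bond orders sum to 1 → 2 H
  atom 7 (O): bond orders sum to 2 → 0 H
  atom 9 (N): bond orders sum to 1 → 2 H
  atom 16 (O): bond orders sum to 2 → 0 H
Lipinski HBD = 4.

4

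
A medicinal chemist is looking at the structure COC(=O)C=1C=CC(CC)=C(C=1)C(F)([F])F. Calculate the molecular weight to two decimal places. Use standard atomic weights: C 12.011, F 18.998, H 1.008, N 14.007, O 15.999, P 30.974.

First, the molecular formula is C11H11F3O2 (counting implicit H from valence).
  C: 11 × 12.011 = 132.121
  F: 3 × 18.998 = 56.994
  H: 11 × 1.008 = 11.088
  O: 2 × 15.999 = 31.998
Sum: 11×12.011 + 3×18.998 + 11×1.008 + 2×15.999 = 232.201 → 232.20 g/mol.

232.20 g/mol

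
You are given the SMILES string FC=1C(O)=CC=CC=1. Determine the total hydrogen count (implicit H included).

5

Walk through each heavy atom and fill implicit hydrogens from standard valence (C 4, N 3, O 2, S 2, halogen 1):
  atom 1: F (halogen, monovalent) → 0 H
  atom 2: C, bond orders sum to 4 (valence 4) → 0 H
  atom 3: C, bond orders sum to 4 (valence 4) → 0 H
  atom 4: O, bond orders sum to 1 (valence 2) → 1 H
  atom 5: C, bond orders sum to 3 (valence 4) → 1 H
  atom 6: C, bond orders sum to 3 (valence 4) → 1 H
  atom 7: C, bond orders sum to 3 (valence 4) → 1 H
  atom 8: C, bond orders sum to 3 (valence 4) → 1 H
Total hydrogens: 5.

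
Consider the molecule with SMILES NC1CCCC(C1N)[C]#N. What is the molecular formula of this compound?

Walk through each heavy atom and fill implicit hydrogens from standard valence (C 4, N 3, O 2, S 2, halogen 1):
  atom 1: N, bond orders sum to 1 (valence 3) → 2 H
  atom 2: C, bond orders sum to 3 (valence 4) → 1 H
  atom 3: C, bond orders sum to 2 (valence 4) → 2 H
  atom 4: C, bond orders sum to 2 (valence 4) → 2 H
  atom 5: C, bond orders sum to 2 (valence 4) → 2 H
  atom 6: C, bond orders sum to 3 (valence 4) → 1 H
  atom 7: C, bond orders sum to 3 (valence 4) → 1 H
  atom 8: N, bond orders sum to 1 (valence 3) → 2 H
  atom 9: C with explicit H count 0
  atom 10: N, bond orders sum to 3 (valence 3) → 0 H
Totals → C:7, H:13, N:3.

C7H13N3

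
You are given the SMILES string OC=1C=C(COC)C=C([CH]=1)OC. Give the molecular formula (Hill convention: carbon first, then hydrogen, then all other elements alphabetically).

Walk through each heavy atom and fill implicit hydrogens from standard valence (C 4, N 3, O 2, S 2, halogen 1):
  atom 1: O, bond orders sum to 1 (valence 2) → 1 H
  atom 2: C, bond orders sum to 4 (valence 4) → 0 H
  atom 3: C, bond orders sum to 3 (valence 4) → 1 H
  atom 4: C, bond orders sum to 4 (valence 4) → 0 H
  atom 5: C, bond orders sum to 2 (valence 4) → 2 H
  atom 6: O, bond orders sum to 2 (valence 2) → 0 H
  atom 7: C, bond orders sum to 1 (valence 4) → 3 H
  atom 8: C, bond orders sum to 3 (valence 4) → 1 H
  atom 9: C, bond orders sum to 4 (valence 4) → 0 H
  atom 10: C with explicit H count 1
  atom 11: O, bond orders sum to 2 (valence 2) → 0 H
  atom 12: C, bond orders sum to 1 (valence 4) → 3 H
Totals → C:9, H:12, O:3.
In Hill order: C9H12O3.

C9H12O3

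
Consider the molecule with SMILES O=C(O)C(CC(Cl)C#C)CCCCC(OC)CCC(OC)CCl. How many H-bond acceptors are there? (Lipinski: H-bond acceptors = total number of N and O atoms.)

4

N atoms: 0; O atoms: 4.
Lipinski HBA = 0 + 4 = 4.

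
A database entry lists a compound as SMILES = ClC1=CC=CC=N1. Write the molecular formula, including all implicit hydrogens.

C5H4ClN

Walk through each heavy atom and fill implicit hydrogens from standard valence (C 4, N 3, O 2, S 2, halogen 1):
  atom 1: Cl (halogen, monovalent) → 0 H
  atom 2: C, bond orders sum to 4 (valence 4) → 0 H
  atom 3: C, bond orders sum to 3 (valence 4) → 1 H
  atom 4: C, bond orders sum to 3 (valence 4) → 1 H
  atom 5: C, bond orders sum to 3 (valence 4) → 1 H
  atom 6: C, bond orders sum to 3 (valence 4) → 1 H
  atom 7: N, bond orders sum to 3 (valence 3) → 0 H
Totals → C:5, H:4, Cl:1, N:1.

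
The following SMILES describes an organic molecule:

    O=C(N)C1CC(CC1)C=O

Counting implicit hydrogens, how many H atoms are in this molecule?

11

Walk through each heavy atom and fill implicit hydrogens from standard valence (C 4, N 3, O 2, S 2, halogen 1):
  atom 1: O, bond orders sum to 2 (valence 2) → 0 H
  atom 2: C, bond orders sum to 4 (valence 4) → 0 H
  atom 3: N, bond orders sum to 1 (valence 3) → 2 H
  atom 4: C, bond orders sum to 3 (valence 4) → 1 H
  atom 5: C, bond orders sum to 2 (valence 4) → 2 H
  atom 6: C, bond orders sum to 3 (valence 4) → 1 H
  atom 7: C, bond orders sum to 2 (valence 4) → 2 H
  atom 8: C, bond orders sum to 2 (valence 4) → 2 H
  atom 9: C, bond orders sum to 3 (valence 4) → 1 H
  atom 10: O, bond orders sum to 2 (valence 2) → 0 H
Total hydrogens: 11.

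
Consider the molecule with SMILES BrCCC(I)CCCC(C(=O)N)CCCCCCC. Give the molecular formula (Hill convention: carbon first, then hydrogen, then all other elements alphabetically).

Walk through each heavy atom and fill implicit hydrogens from standard valence (C 4, N 3, O 2, S 2, halogen 1):
  atom 1: Br (halogen, monovalent) → 0 H
  atom 2: C, bond orders sum to 2 (valence 4) → 2 H
  atom 3: C, bond orders sum to 2 (valence 4) → 2 H
  atom 4: C, bond orders sum to 3 (valence 4) → 1 H
  atom 5: I (halogen, monovalent) → 0 H
  atom 6: C, bond orders sum to 2 (valence 4) → 2 H
  atom 7: C, bond orders sum to 2 (valence 4) → 2 H
  atom 8: C, bond orders sum to 2 (valence 4) → 2 H
  atom 9: C, bond orders sum to 3 (valence 4) → 1 H
  atom 10: C, bond orders sum to 4 (valence 4) → 0 H
  atom 11: O, bond orders sum to 2 (valence 2) → 0 H
  atom 12: N, bond orders sum to 1 (valence 3) → 2 H
  atom 13: C, bond orders sum to 2 (valence 4) → 2 H
  atom 14: C, bond orders sum to 2 (valence 4) → 2 H
  atom 15: C, bond orders sum to 2 (valence 4) → 2 H
  atom 16: C, bond orders sum to 2 (valence 4) → 2 H
  atom 17: C, bond orders sum to 2 (valence 4) → 2 H
  atom 18: C, bond orders sum to 2 (valence 4) → 2 H
  atom 19: C, bond orders sum to 1 (valence 4) → 3 H
Totals → C:15, H:29, Br:1, I:1, N:1, O:1.

C15H29BrINO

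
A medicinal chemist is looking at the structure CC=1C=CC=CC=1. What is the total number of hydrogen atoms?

8

Walk through each heavy atom and fill implicit hydrogens from standard valence (C 4, N 3, O 2, S 2, halogen 1):
  atom 1: C, bond orders sum to 1 (valence 4) → 3 H
  atom 2: C, bond orders sum to 4 (valence 4) → 0 H
  atom 3: C, bond orders sum to 3 (valence 4) → 1 H
  atom 4: C, bond orders sum to 3 (valence 4) → 1 H
  atom 5: C, bond orders sum to 3 (valence 4) → 1 H
  atom 6: C, bond orders sum to 3 (valence 4) → 1 H
  atom 7: C, bond orders sum to 3 (valence 4) → 1 H
Total hydrogens: 8.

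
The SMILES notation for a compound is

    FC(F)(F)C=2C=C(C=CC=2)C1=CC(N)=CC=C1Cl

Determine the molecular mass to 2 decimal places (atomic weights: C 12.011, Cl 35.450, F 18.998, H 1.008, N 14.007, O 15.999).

271.67 g/mol

First, the molecular formula is C13H9ClF3N (counting implicit H from valence).
  C: 13 × 12.011 = 156.143
  Cl: 1 × 35.450 = 35.450
  F: 3 × 18.998 = 56.994
  H: 9 × 1.008 = 9.072
  N: 1 × 14.007 = 14.007
Sum: 13×12.011 + 1×35.450 + 3×18.998 + 9×1.008 + 1×14.007 = 271.666 → 271.67 g/mol.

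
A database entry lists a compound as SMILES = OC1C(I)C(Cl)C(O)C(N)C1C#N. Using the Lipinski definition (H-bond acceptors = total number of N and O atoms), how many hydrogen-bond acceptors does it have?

4

N atoms: 2; O atoms: 2.
Lipinski HBA = 2 + 2 = 4.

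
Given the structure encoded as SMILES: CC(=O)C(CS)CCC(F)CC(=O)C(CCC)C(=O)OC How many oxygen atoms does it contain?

4

Scan the SMILES for O atoms (remember two-letter symbols like Cl and Br are single atoms).
Oxygen count: 4.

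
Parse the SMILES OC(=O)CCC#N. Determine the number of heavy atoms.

7

Every atom symbol written in the SMILES (organic subset) is one heavy atom; implicit H are not written.
Heavy atoms by element → C:4, N:1, O:2.
Total: 7.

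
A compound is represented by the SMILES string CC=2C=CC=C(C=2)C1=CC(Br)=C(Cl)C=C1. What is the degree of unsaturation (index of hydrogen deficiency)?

8

Degree of unsaturation = (number of rings) + (number of π bonds).
Ring closures in the SMILES: 2.
π bonds: 6 double bonds (each 1 DoU) → 6 DoU from unsaturation.
Total DoU = 2 + 6 = 8.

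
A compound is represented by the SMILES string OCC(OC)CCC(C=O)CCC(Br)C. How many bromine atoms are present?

Scan the SMILES for Br atoms (remember two-letter symbols like Cl and Br are single atoms).
Bromine count: 1.

1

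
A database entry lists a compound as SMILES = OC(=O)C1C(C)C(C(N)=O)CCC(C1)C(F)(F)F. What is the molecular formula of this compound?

C11H16F3NO3

Walk through each heavy atom and fill implicit hydrogens from standard valence (C 4, N 3, O 2, S 2, halogen 1):
  atom 1: O, bond orders sum to 1 (valence 2) → 1 H
  atom 2: C, bond orders sum to 4 (valence 4) → 0 H
  atom 3: O, bond orders sum to 2 (valence 2) → 0 H
  atom 4: C, bond orders sum to 3 (valence 4) → 1 H
  atom 5: C, bond orders sum to 3 (valence 4) → 1 H
  atom 6: C, bond orders sum to 1 (valence 4) → 3 H
  atom 7: C, bond orders sum to 3 (valence 4) → 1 H
  atom 8: C, bond orders sum to 4 (valence 4) → 0 H
  atom 9: N, bond orders sum to 1 (valence 3) → 2 H
  atom 10: O, bond orders sum to 2 (valence 2) → 0 H
  atom 11: C, bond orders sum to 2 (valence 4) → 2 H
  atom 12: C, bond orders sum to 2 (valence 4) → 2 H
  atom 13: C, bond orders sum to 3 (valence 4) → 1 H
  atom 14: C, bond orders sum to 2 (valence 4) → 2 H
  atom 15: C, bond orders sum to 4 (valence 4) → 0 H
  atom 16: F (halogen, monovalent) → 0 H
  atom 17: F (halogen, monovalent) → 0 H
  atom 18: F (halogen, monovalent) → 0 H
Totals → C:11, H:16, F:3, N:1, O:3.
In Hill order: C11H16F3NO3.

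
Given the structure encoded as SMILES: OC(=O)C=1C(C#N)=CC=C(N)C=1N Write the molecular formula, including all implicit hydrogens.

Walk through each heavy atom and fill implicit hydrogens from standard valence (C 4, N 3, O 2, S 2, halogen 1):
  atom 1: O, bond orders sum to 1 (valence 2) → 1 H
  atom 2: C, bond orders sum to 4 (valence 4) → 0 H
  atom 3: O, bond orders sum to 2 (valence 2) → 0 H
  atom 4: C, bond orders sum to 4 (valence 4) → 0 H
  atom 5: C, bond orders sum to 4 (valence 4) → 0 H
  atom 6: C, bond orders sum to 4 (valence 4) → 0 H
  atom 7: N, bond orders sum to 3 (valence 3) → 0 H
  atom 8: C, bond orders sum to 3 (valence 4) → 1 H
  atom 9: C, bond orders sum to 3 (valence 4) → 1 H
  atom 10: C, bond orders sum to 4 (valence 4) → 0 H
  atom 11: N, bond orders sum to 1 (valence 3) → 2 H
  atom 12: C, bond orders sum to 4 (valence 4) → 0 H
  atom 13: N, bond orders sum to 1 (valence 3) → 2 H
Totals → C:8, H:7, N:3, O:2.

C8H7N3O2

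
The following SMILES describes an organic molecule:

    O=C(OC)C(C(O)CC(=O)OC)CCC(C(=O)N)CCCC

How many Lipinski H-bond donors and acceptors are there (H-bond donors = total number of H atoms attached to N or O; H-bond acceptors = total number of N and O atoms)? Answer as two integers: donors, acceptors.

Donors: find every N or O and count the H atoms it carries.
  atom 1 (O): bond orders sum to 2 → 0 H
  atom 3 (O): bond orders sum to 2 → 0 H
  atom 7 (O): bond orders sum to 1 → 1 H
  atom 10 (O): bond orders sum to 2 → 0 H
  atom 11 (O): bond orders sum to 2 → 0 H
  atom 17 (O): bond orders sum to 2 → 0 H
  atom 18 (N): bond orders sum to 1 → 2 H
Lipinski HBD = 3.
Acceptors: N atoms = 1, O atoms = 6 → HBA = 7.

3, 7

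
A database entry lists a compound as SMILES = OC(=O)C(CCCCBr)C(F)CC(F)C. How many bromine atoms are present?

Scan the SMILES for Br atoms (remember two-letter symbols like Cl and Br are single atoms).
Bromine count: 1.

1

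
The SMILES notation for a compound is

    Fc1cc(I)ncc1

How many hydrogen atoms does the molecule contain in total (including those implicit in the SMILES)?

3

Walk through each heavy atom and fill implicit hydrogens from standard valence (C 4, N 3, O 2, S 2, halogen 1); for lowercase aromatic atoms, an aromatic c carries 1 H when it has two neighbours and 0 H with three, and aromatic n carries 0 H:
  atom 1: F (halogen, monovalent) → 0 H
  atom 2: aromatic c, 3 neighbours → 0 H
  atom 3: aromatic c, 2 neighbours → 1 H
  atom 4: aromatic c, 3 neighbours → 0 H
  atom 5: I (halogen, monovalent) → 0 H
  atom 6: aromatic n, 2 neighbours → 0 H
  atom 7: aromatic c, 2 neighbours → 1 H
  atom 8: aromatic c, 2 neighbours → 1 H
Total hydrogens: 3.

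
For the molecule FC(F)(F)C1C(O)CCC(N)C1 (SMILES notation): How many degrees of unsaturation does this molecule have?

1

Degree of unsaturation = (number of rings) + (number of π bonds).
Ring closures in the SMILES: 1.
π bonds: none → 0 DoU from unsaturation.
Total DoU = 1 + 0 = 1.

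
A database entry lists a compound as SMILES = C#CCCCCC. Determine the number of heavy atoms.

7

Every atom symbol written in the SMILES (organic subset) is one heavy atom; implicit H are not written.
Heavy atoms by element → C:7.
Total: 7.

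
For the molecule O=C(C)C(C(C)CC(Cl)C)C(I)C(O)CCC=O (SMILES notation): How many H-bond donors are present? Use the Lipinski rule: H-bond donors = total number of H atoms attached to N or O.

Donors: find every N or O and count the H atoms it carries.
  atom 1 (O): bond orders sum to 2 → 0 H
  atom 14 (O): bond orders sum to 1 → 1 H
  atom 18 (O): bond orders sum to 2 → 0 H
Lipinski HBD = 1.

1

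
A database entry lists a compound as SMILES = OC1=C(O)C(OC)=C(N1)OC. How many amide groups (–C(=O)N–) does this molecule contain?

0

Scan the SMILES for the amide motif — none present.
Groups that are present: 2 ether, 2 hydroxyl.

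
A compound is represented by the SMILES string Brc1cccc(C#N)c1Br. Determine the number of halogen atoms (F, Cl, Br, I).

2

Halogen atoms appear at heavy-atom positions 1, 10 (2×Br).
Other groups present: 1 nitrile.
Halogen count: 2.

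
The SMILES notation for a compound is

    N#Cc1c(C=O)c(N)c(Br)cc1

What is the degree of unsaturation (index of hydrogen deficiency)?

7

Molecular formula: C8H5BrN2O.
DoU = (2C + 2 + N − H − X) / 2, where X is the halogen count and O/S are ignored.
    = (2·8 + 2 + 2 − 5 − 1) / 2 = 14 / 2 = 7.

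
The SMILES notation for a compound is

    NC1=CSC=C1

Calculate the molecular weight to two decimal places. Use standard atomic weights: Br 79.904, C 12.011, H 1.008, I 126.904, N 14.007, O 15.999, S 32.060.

First, the molecular formula is C4H5NS (counting implicit H from valence).
  C: 4 × 12.011 = 48.044
  H: 5 × 1.008 = 5.040
  N: 1 × 14.007 = 14.007
  S: 1 × 32.060 = 32.060
Sum: 4×12.011 + 5×1.008 + 1×14.007 + 1×32.060 = 99.151 → 99.15 g/mol.

99.15 g/mol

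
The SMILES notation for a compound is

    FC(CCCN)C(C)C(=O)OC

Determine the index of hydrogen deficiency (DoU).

Molecular formula: C8H16FNO2.
DoU = (2C + 2 + N − H − X) / 2, where X is the halogen count and O/S are ignored.
    = (2·8 + 2 + 1 − 16 − 1) / 2 = 2 / 2 = 1.

1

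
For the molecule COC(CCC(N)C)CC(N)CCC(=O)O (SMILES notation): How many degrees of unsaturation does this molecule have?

Degree of unsaturation = (number of rings) + (number of π bonds).
Ring closures in the SMILES: 0.
π bonds: 1 double bond (each 1 DoU) → 1 DoU from unsaturation.
Total DoU = 0 + 1 = 1.

1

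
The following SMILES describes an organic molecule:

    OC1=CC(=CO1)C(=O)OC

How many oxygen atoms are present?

Scan the SMILES for O atoms (remember two-letter symbols like Cl and Br are single atoms).
Oxygen count: 4.

4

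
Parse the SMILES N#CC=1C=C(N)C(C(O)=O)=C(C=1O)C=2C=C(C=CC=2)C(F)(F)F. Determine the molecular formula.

Walk through each heavy atom and fill implicit hydrogens from standard valence (C 4, N 3, O 2, S 2, halogen 1):
  atom 1: N, bond orders sum to 3 (valence 3) → 0 H
  atom 2: C, bond orders sum to 4 (valence 4) → 0 H
  atom 3: C, bond orders sum to 4 (valence 4) → 0 H
  atom 4: C, bond orders sum to 3 (valence 4) → 1 H
  atom 5: C, bond orders sum to 4 (valence 4) → 0 H
  atom 6: N, bond orders sum to 1 (valence 3) → 2 H
  atom 7: C, bond orders sum to 4 (valence 4) → 0 H
  atom 8: C, bond orders sum to 4 (valence 4) → 0 H
  atom 9: O, bond orders sum to 1 (valence 2) → 1 H
  atom 10: O, bond orders sum to 2 (valence 2) → 0 H
  atom 11: C, bond orders sum to 4 (valence 4) → 0 H
  atom 12: C, bond orders sum to 4 (valence 4) → 0 H
  atom 13: O, bond orders sum to 1 (valence 2) → 1 H
  atom 14: C, bond orders sum to 4 (valence 4) → 0 H
  atom 15: C, bond orders sum to 3 (valence 4) → 1 H
  atom 16: C, bond orders sum to 4 (valence 4) → 0 H
  atom 17: C, bond orders sum to 3 (valence 4) → 1 H
  atom 18: C, bond orders sum to 3 (valence 4) → 1 H
  atom 19: C, bond orders sum to 3 (valence 4) → 1 H
  atom 20: C, bond orders sum to 4 (valence 4) → 0 H
  atom 21: F (halogen, monovalent) → 0 H
  atom 22: F (halogen, monovalent) → 0 H
  atom 23: F (halogen, monovalent) → 0 H
Totals → C:15, H:9, F:3, N:2, O:3.
In Hill order: C15H9F3N2O3.

C15H9F3N2O3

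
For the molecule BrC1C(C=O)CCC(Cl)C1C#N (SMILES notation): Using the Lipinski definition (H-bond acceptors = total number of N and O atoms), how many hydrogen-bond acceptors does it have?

2

N atoms: 1; O atoms: 1.
Lipinski HBA = 1 + 1 = 2.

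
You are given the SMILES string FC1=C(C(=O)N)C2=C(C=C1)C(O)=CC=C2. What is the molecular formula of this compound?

Walk through each heavy atom and fill implicit hydrogens from standard valence (C 4, N 3, O 2, S 2, halogen 1):
  atom 1: F (halogen, monovalent) → 0 H
  atom 2: C, bond orders sum to 4 (valence 4) → 0 H
  atom 3: C, bond orders sum to 4 (valence 4) → 0 H
  atom 4: C, bond orders sum to 4 (valence 4) → 0 H
  atom 5: O, bond orders sum to 2 (valence 2) → 0 H
  atom 6: N, bond orders sum to 1 (valence 3) → 2 H
  atom 7: C, bond orders sum to 4 (valence 4) → 0 H
  atom 8: C, bond orders sum to 4 (valence 4) → 0 H
  atom 9: C, bond orders sum to 3 (valence 4) → 1 H
  atom 10: C, bond orders sum to 3 (valence 4) → 1 H
  atom 11: C, bond orders sum to 4 (valence 4) → 0 H
  atom 12: O, bond orders sum to 1 (valence 2) → 1 H
  atom 13: C, bond orders sum to 3 (valence 4) → 1 H
  atom 14: C, bond orders sum to 3 (valence 4) → 1 H
  atom 15: C, bond orders sum to 3 (valence 4) → 1 H
Totals → C:11, H:8, F:1, N:1, O:2.

C11H8FNO2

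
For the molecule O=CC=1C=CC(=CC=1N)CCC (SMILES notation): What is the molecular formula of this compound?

C10H13NO

Walk through each heavy atom and fill implicit hydrogens from standard valence (C 4, N 3, O 2, S 2, halogen 1):
  atom 1: O, bond orders sum to 2 (valence 2) → 0 H
  atom 2: C, bond orders sum to 3 (valence 4) → 1 H
  atom 3: C, bond orders sum to 4 (valence 4) → 0 H
  atom 4: C, bond orders sum to 3 (valence 4) → 1 H
  atom 5: C, bond orders sum to 3 (valence 4) → 1 H
  atom 6: C, bond orders sum to 4 (valence 4) → 0 H
  atom 7: C, bond orders sum to 3 (valence 4) → 1 H
  atom 8: C, bond orders sum to 4 (valence 4) → 0 H
  atom 9: N, bond orders sum to 1 (valence 3) → 2 H
  atom 10: C, bond orders sum to 2 (valence 4) → 2 H
  atom 11: C, bond orders sum to 2 (valence 4) → 2 H
  atom 12: C, bond orders sum to 1 (valence 4) → 3 H
Totals → C:10, H:13, N:1, O:1.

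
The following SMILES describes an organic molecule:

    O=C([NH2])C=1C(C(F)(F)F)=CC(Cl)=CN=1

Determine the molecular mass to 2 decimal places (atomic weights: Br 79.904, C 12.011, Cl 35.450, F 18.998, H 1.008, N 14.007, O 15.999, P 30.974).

224.57 g/mol

First, the molecular formula is C7H4ClF3N2O (counting implicit H from valence).
  C: 7 × 12.011 = 84.077
  Cl: 1 × 35.450 = 35.450
  F: 3 × 18.998 = 56.994
  H: 4 × 1.008 = 4.032
  N: 2 × 14.007 = 28.014
  O: 1 × 15.999 = 15.999
Sum: 7×12.011 + 1×35.450 + 3×18.998 + 4×1.008 + 2×14.007 + 1×15.999 = 224.566 → 224.57 g/mol.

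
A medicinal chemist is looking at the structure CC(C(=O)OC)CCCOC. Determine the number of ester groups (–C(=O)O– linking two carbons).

1

The ester motif appears at heavy-atom position 3 in the SMILES.
Other groups present: 1 ether.
Ester count: 1.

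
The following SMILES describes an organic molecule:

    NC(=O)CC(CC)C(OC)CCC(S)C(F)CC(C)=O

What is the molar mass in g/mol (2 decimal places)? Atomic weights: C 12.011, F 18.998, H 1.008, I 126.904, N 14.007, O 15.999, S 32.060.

307.42 g/mol

First, the molecular formula is C14H26FNO3S (counting implicit H from valence).
  C: 14 × 12.011 = 168.154
  F: 1 × 18.998 = 18.998
  H: 26 × 1.008 = 26.208
  N: 1 × 14.007 = 14.007
  O: 3 × 15.999 = 47.997
  S: 1 × 32.060 = 32.060
Sum: 14×12.011 + 1×18.998 + 26×1.008 + 1×14.007 + 3×15.999 + 1×32.060 = 307.424 → 307.42 g/mol.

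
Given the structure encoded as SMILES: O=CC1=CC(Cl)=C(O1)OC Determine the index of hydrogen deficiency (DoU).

Degree of unsaturation = (number of rings) + (number of π bonds).
Ring closures in the SMILES: 1.
π bonds: 3 double bonds (each 1 DoU) → 3 DoU from unsaturation.
Total DoU = 1 + 3 = 4.

4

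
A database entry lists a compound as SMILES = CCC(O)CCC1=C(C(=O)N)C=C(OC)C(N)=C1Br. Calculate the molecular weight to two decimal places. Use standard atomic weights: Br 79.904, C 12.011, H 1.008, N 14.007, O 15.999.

First, the molecular formula is C13H19BrN2O3 (counting implicit H from valence).
  Br: 1 × 79.904 = 79.904
  C: 13 × 12.011 = 156.143
  H: 19 × 1.008 = 19.152
  N: 2 × 14.007 = 28.014
  O: 3 × 15.999 = 47.997
Sum: 1×79.904 + 13×12.011 + 19×1.008 + 2×14.007 + 3×15.999 = 331.210 → 331.21 g/mol.

331.21 g/mol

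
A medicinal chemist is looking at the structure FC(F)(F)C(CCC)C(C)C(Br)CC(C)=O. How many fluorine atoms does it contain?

3

Scan the SMILES for F atoms (remember two-letter symbols like Cl and Br are single atoms).
Fluorine count: 3.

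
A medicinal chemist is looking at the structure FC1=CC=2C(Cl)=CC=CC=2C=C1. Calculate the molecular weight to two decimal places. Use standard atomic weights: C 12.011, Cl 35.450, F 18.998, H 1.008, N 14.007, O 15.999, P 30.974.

180.61 g/mol

First, the molecular formula is C10H6ClF (counting implicit H from valence).
  C: 10 × 12.011 = 120.110
  Cl: 1 × 35.450 = 35.450
  F: 1 × 18.998 = 18.998
  H: 6 × 1.008 = 6.048
Sum: 10×12.011 + 1×35.450 + 1×18.998 + 6×1.008 = 180.606 → 180.61 g/mol.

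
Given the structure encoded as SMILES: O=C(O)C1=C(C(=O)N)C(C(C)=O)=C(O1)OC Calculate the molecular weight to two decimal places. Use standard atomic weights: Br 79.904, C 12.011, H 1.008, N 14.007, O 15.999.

First, the molecular formula is C9H9NO6 (counting implicit H from valence).
  C: 9 × 12.011 = 108.099
  H: 9 × 1.008 = 9.072
  N: 1 × 14.007 = 14.007
  O: 6 × 15.999 = 95.994
Sum: 9×12.011 + 9×1.008 + 1×14.007 + 6×15.999 = 227.172 → 227.17 g/mol.

227.17 g/mol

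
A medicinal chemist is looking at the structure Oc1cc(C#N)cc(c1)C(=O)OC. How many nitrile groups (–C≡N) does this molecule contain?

1

The nitrile motif appears at heavy-atom position 5 in the SMILES.
Other groups present: 1 ester, 1 hydroxyl.
Nitrile count: 1.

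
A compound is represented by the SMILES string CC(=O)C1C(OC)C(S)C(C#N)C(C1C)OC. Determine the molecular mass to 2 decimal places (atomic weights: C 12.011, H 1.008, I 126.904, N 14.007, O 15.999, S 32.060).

First, the molecular formula is C12H19NO3S (counting implicit H from valence).
  C: 12 × 12.011 = 144.132
  H: 19 × 1.008 = 19.152
  N: 1 × 14.007 = 14.007
  O: 3 × 15.999 = 47.997
  S: 1 × 32.060 = 32.060
Sum: 12×12.011 + 19×1.008 + 1×14.007 + 3×15.999 + 1×32.060 = 257.348 → 257.35 g/mol.

257.35 g/mol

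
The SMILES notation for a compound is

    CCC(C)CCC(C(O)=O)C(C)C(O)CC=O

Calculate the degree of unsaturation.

Degree of unsaturation = (number of rings) + (number of π bonds).
Ring closures in the SMILES: 0.
π bonds: 2 double bonds (each 1 DoU) → 2 DoU from unsaturation.
Total DoU = 0 + 2 = 2.

2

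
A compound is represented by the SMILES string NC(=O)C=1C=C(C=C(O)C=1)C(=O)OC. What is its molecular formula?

Walk through each heavy atom and fill implicit hydrogens from standard valence (C 4, N 3, O 2, S 2, halogen 1):
  atom 1: N, bond orders sum to 1 (valence 3) → 2 H
  atom 2: C, bond orders sum to 4 (valence 4) → 0 H
  atom 3: O, bond orders sum to 2 (valence 2) → 0 H
  atom 4: C, bond orders sum to 4 (valence 4) → 0 H
  atom 5: C, bond orders sum to 3 (valence 4) → 1 H
  atom 6: C, bond orders sum to 4 (valence 4) → 0 H
  atom 7: C, bond orders sum to 3 (valence 4) → 1 H
  atom 8: C, bond orders sum to 4 (valence 4) → 0 H
  atom 9: O, bond orders sum to 1 (valence 2) → 1 H
  atom 10: C, bond orders sum to 3 (valence 4) → 1 H
  atom 11: C, bond orders sum to 4 (valence 4) → 0 H
  atom 12: O, bond orders sum to 2 (valence 2) → 0 H
  atom 13: O, bond orders sum to 2 (valence 2) → 0 H
  atom 14: C, bond orders sum to 1 (valence 4) → 3 H
Totals → C:9, H:9, N:1, O:4.
In Hill order: C9H9NO4.

C9H9NO4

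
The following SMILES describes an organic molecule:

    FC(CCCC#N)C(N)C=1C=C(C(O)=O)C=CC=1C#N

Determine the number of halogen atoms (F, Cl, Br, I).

1

Halogen atoms appear at heavy-atom position 1 (1×F).
Other groups present: 1 carboxylic acid, 2 nitrile, 1 primary amine.
Halogen count: 1.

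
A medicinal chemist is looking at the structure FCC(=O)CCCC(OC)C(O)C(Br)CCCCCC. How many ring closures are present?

In SMILES, each pair of matching ring-closure digits denotes one ring-closing bond; the number of such bonds equals the number of independent rings.
Ring-closure bonds here: 0.

0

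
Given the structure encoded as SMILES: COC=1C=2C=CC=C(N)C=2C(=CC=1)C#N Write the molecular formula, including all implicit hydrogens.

Walk through each heavy atom and fill implicit hydrogens from standard valence (C 4, N 3, O 2, S 2, halogen 1):
  atom 1: C, bond orders sum to 1 (valence 4) → 3 H
  atom 2: O, bond orders sum to 2 (valence 2) → 0 H
  atom 3: C, bond orders sum to 4 (valence 4) → 0 H
  atom 4: C, bond orders sum to 4 (valence 4) → 0 H
  atom 5: C, bond orders sum to 3 (valence 4) → 1 H
  atom 6: C, bond orders sum to 3 (valence 4) → 1 H
  atom 7: C, bond orders sum to 3 (valence 4) → 1 H
  atom 8: C, bond orders sum to 4 (valence 4) → 0 H
  atom 9: N, bond orders sum to 1 (valence 3) → 2 H
  atom 10: C, bond orders sum to 4 (valence 4) → 0 H
  atom 11: C, bond orders sum to 4 (valence 4) → 0 H
  atom 12: C, bond orders sum to 3 (valence 4) → 1 H
  atom 13: C, bond orders sum to 3 (valence 4) → 1 H
  atom 14: C, bond orders sum to 4 (valence 4) → 0 H
  atom 15: N, bond orders sum to 3 (valence 3) → 0 H
Totals → C:12, H:10, N:2, O:1.

C12H10N2O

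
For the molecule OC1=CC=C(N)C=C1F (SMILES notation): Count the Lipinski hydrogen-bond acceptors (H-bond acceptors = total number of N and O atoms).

2

N atoms: 1; O atoms: 1.
Lipinski HBA = 1 + 1 = 2.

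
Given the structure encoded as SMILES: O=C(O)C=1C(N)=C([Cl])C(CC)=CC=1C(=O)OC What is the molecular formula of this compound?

C11H12ClNO4

Walk through each heavy atom and fill implicit hydrogens from standard valence (C 4, N 3, O 2, S 2, halogen 1):
  atom 1: O, bond orders sum to 2 (valence 2) → 0 H
  atom 2: C, bond orders sum to 4 (valence 4) → 0 H
  atom 3: O, bond orders sum to 1 (valence 2) → 1 H
  atom 4: C, bond orders sum to 4 (valence 4) → 0 H
  atom 5: C, bond orders sum to 4 (valence 4) → 0 H
  atom 6: N, bond orders sum to 1 (valence 3) → 2 H
  atom 7: C, bond orders sum to 4 (valence 4) → 0 H
  atom 8: Cl with explicit H count 0
  atom 9: C, bond orders sum to 4 (valence 4) → 0 H
  atom 10: C, bond orders sum to 2 (valence 4) → 2 H
  atom 11: C, bond orders sum to 1 (valence 4) → 3 H
  atom 12: C, bond orders sum to 3 (valence 4) → 1 H
  atom 13: C, bond orders sum to 4 (valence 4) → 0 H
  atom 14: C, bond orders sum to 4 (valence 4) → 0 H
  atom 15: O, bond orders sum to 2 (valence 2) → 0 H
  atom 16: O, bond orders sum to 2 (valence 2) → 0 H
  atom 17: C, bond orders sum to 1 (valence 4) → 3 H
Totals → C:11, H:12, Cl:1, N:1, O:4.
In Hill order: C11H12ClNO4.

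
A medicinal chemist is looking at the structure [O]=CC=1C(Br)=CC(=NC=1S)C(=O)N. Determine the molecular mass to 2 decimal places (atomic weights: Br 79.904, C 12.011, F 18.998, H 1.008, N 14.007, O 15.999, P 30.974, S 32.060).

261.09 g/mol

First, the molecular formula is C7H5BrN2O2S (counting implicit H from valence).
  Br: 1 × 79.904 = 79.904
  C: 7 × 12.011 = 84.077
  H: 5 × 1.008 = 5.040
  N: 2 × 14.007 = 28.014
  O: 2 × 15.999 = 31.998
  S: 1 × 32.060 = 32.060
Sum: 1×79.904 + 7×12.011 + 5×1.008 + 2×14.007 + 2×15.999 + 1×32.060 = 261.093 → 261.09 g/mol.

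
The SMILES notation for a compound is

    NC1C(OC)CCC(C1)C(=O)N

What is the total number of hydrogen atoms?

16

Walk through each heavy atom and fill implicit hydrogens from standard valence (C 4, N 3, O 2, S 2, halogen 1):
  atom 1: N, bond orders sum to 1 (valence 3) → 2 H
  atom 2: C, bond orders sum to 3 (valence 4) → 1 H
  atom 3: C, bond orders sum to 3 (valence 4) → 1 H
  atom 4: O, bond orders sum to 2 (valence 2) → 0 H
  atom 5: C, bond orders sum to 1 (valence 4) → 3 H
  atom 6: C, bond orders sum to 2 (valence 4) → 2 H
  atom 7: C, bond orders sum to 2 (valence 4) → 2 H
  atom 8: C, bond orders sum to 3 (valence 4) → 1 H
  atom 9: C, bond orders sum to 2 (valence 4) → 2 H
  atom 10: C, bond orders sum to 4 (valence 4) → 0 H
  atom 11: O, bond orders sum to 2 (valence 2) → 0 H
  atom 12: N, bond orders sum to 1 (valence 3) → 2 H
Total hydrogens: 16.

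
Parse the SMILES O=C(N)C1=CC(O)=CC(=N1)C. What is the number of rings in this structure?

1

In SMILES, each pair of matching ring-closure digits denotes one ring-closing bond; the number of such bonds equals the number of independent rings.
Ring-closure bonds here: 1.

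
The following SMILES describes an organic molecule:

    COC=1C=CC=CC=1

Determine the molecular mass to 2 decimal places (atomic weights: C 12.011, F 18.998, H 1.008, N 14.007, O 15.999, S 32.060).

First, the molecular formula is C7H8O (counting implicit H from valence).
  C: 7 × 12.011 = 84.077
  H: 8 × 1.008 = 8.064
  O: 1 × 15.999 = 15.999
Sum: 7×12.011 + 8×1.008 + 1×15.999 = 108.140 → 108.14 g/mol.

108.14 g/mol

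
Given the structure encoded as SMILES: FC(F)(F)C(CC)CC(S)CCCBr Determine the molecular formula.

C9H16BrF3S

Walk through each heavy atom and fill implicit hydrogens from standard valence (C 4, N 3, O 2, S 2, halogen 1):
  atom 1: F (halogen, monovalent) → 0 H
  atom 2: C, bond orders sum to 4 (valence 4) → 0 H
  atom 3: F (halogen, monovalent) → 0 H
  atom 4: F (halogen, monovalent) → 0 H
  atom 5: C, bond orders sum to 3 (valence 4) → 1 H
  atom 6: C, bond orders sum to 2 (valence 4) → 2 H
  atom 7: C, bond orders sum to 1 (valence 4) → 3 H
  atom 8: C, bond orders sum to 2 (valence 4) → 2 H
  atom 9: C, bond orders sum to 3 (valence 4) → 1 H
  atom 10: S, bond orders sum to 1 (valence 2) → 1 H
  atom 11: C, bond orders sum to 2 (valence 4) → 2 H
  atom 12: C, bond orders sum to 2 (valence 4) → 2 H
  atom 13: C, bond orders sum to 2 (valence 4) → 2 H
  atom 14: Br (halogen, monovalent) → 0 H
Totals → C:9, H:16, Br:1, F:3, S:1.
In Hill order: C9H16BrF3S.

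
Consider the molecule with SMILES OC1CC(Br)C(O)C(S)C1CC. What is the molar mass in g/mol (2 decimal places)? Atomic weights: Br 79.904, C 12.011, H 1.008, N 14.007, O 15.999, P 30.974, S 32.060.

255.17 g/mol

First, the molecular formula is C8H15BrO2S (counting implicit H from valence).
  Br: 1 × 79.904 = 79.904
  C: 8 × 12.011 = 96.088
  H: 15 × 1.008 = 15.120
  O: 2 × 15.999 = 31.998
  S: 1 × 32.060 = 32.060
Sum: 1×79.904 + 8×12.011 + 15×1.008 + 2×15.999 + 1×32.060 = 255.170 → 255.17 g/mol.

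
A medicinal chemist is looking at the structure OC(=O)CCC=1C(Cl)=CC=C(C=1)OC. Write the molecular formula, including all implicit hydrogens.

Walk through each heavy atom and fill implicit hydrogens from standard valence (C 4, N 3, O 2, S 2, halogen 1):
  atom 1: O, bond orders sum to 1 (valence 2) → 1 H
  atom 2: C, bond orders sum to 4 (valence 4) → 0 H
  atom 3: O, bond orders sum to 2 (valence 2) → 0 H
  atom 4: C, bond orders sum to 2 (valence 4) → 2 H
  atom 5: C, bond orders sum to 2 (valence 4) → 2 H
  atom 6: C, bond orders sum to 4 (valence 4) → 0 H
  atom 7: C, bond orders sum to 4 (valence 4) → 0 H
  atom 8: Cl (halogen, monovalent) → 0 H
  atom 9: C, bond orders sum to 3 (valence 4) → 1 H
  atom 10: C, bond orders sum to 3 (valence 4) → 1 H
  atom 11: C, bond orders sum to 4 (valence 4) → 0 H
  atom 12: C, bond orders sum to 3 (valence 4) → 1 H
  atom 13: O, bond orders sum to 2 (valence 2) → 0 H
  atom 14: C, bond orders sum to 1 (valence 4) → 3 H
Totals → C:10, H:11, Cl:1, O:3.

C10H11ClO3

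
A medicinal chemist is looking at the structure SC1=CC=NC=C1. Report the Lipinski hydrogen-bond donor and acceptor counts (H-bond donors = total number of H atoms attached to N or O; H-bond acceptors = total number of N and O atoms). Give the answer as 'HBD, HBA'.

0, 1

Donors: find every N or O and count the H atoms it carries.
  atom 5 (N): bond orders sum to 3 → 0 H
Lipinski HBD = 0.
Acceptors: N atoms = 1, O atoms = 0 → HBA = 1.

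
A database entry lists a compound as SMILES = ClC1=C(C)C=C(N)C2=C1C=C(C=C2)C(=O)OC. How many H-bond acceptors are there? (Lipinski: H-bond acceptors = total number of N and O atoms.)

N atoms: 1; O atoms: 2.
Lipinski HBA = 1 + 2 = 3.

3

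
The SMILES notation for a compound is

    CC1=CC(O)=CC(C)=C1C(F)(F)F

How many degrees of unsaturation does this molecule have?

Degree of unsaturation = (number of rings) + (number of π bonds).
Ring closures in the SMILES: 1.
π bonds: 3 double bonds (each 1 DoU) → 3 DoU from unsaturation.
Total DoU = 1 + 3 = 4.

4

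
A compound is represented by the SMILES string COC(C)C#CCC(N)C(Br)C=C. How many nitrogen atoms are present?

Scan the SMILES for N atoms (remember two-letter symbols like Cl and Br are single atoms).
Nitrogen count: 1.

1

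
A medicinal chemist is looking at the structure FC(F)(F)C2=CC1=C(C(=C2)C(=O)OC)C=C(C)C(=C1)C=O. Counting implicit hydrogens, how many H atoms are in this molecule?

Walk through each heavy atom and fill implicit hydrogens from standard valence (C 4, N 3, O 2, S 2, halogen 1):
  atom 1: F (halogen, monovalent) → 0 H
  atom 2: C, bond orders sum to 4 (valence 4) → 0 H
  atom 3: F (halogen, monovalent) → 0 H
  atom 4: F (halogen, monovalent) → 0 H
  atom 5: C, bond orders sum to 4 (valence 4) → 0 H
  atom 6: C, bond orders sum to 3 (valence 4) → 1 H
  atom 7: C, bond orders sum to 4 (valence 4) → 0 H
  atom 8: C, bond orders sum to 4 (valence 4) → 0 H
  atom 9: C, bond orders sum to 4 (valence 4) → 0 H
  atom 10: C, bond orders sum to 3 (valence 4) → 1 H
  atom 11: C, bond orders sum to 4 (valence 4) → 0 H
  atom 12: O, bond orders sum to 2 (valence 2) → 0 H
  atom 13: O, bond orders sum to 2 (valence 2) → 0 H
  atom 14: C, bond orders sum to 1 (valence 4) → 3 H
  atom 15: C, bond orders sum to 3 (valence 4) → 1 H
  atom 16: C, bond orders sum to 4 (valence 4) → 0 H
  atom 17: C, bond orders sum to 1 (valence 4) → 3 H
  atom 18: C, bond orders sum to 4 (valence 4) → 0 H
  atom 19: C, bond orders sum to 3 (valence 4) → 1 H
  atom 20: C, bond orders sum to 3 (valence 4) → 1 H
  atom 21: O, bond orders sum to 2 (valence 2) → 0 H
Total hydrogens: 11.

11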